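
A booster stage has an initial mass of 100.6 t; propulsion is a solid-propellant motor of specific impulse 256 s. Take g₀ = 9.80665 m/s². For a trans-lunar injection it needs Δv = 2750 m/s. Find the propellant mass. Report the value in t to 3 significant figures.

v_e = Isp · g₀ = 256 × 9.80665 = 2510.5 m/s.
m₀/m_f = exp(Δv / v_e) = exp(2750 / 2510.5) = exp(1.0954) = 2.9904.
m_f = 100.6 / 2.9904 = 33.641 t, so propellant = m₀ − m_f = 100.6 − 33.641 = 66.959 t.

propellant mass ≈ 67.0 t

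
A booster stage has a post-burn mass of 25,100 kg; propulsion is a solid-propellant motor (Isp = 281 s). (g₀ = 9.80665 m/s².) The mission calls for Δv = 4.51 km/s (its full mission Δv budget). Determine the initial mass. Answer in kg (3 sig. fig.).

initial mass ≈ 129000 kg

v_e = Isp · g₀ = 281 × 9.80665 = 2755.7 m/s.
m₀/m_f = exp(Δv / v_e) = exp(4510 / 2755.7) = exp(1.6366) = 5.1378.
m₀ = m_f × 5.1378 = 25,100 × 5.1378 = 128,959 kg.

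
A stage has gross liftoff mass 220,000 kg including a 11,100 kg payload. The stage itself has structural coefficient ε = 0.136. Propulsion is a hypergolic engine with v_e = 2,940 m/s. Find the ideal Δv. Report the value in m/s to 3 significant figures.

Δv ≈ 5050 m/s

Stage wet mass = m₀ − payload = 220,000 − 11,100 = 208,900 kg.
Stage dry mass = ε × stage wet mass = 0.136 × 208,900 = 28,410.4 kg.
Burnout mass m_f = stage dry + payload = 28,410.4 + 11,100 = 39,510.4 kg.
Δv = v_e · ln(220,000/39,510.4) = 2940.0 × ln(5.568) = 2940.0 × 1.7171 ≈ 5048 m/s.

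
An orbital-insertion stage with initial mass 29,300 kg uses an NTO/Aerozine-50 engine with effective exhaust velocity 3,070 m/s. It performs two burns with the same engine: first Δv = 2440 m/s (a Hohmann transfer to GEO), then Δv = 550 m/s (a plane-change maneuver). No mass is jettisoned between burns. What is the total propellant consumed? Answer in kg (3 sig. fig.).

After the first burn: m = 29300 × exp(−2440/3070.0) = 29300 × 0.45168 = 13,234.2 kg.
After the second burn: m = 13,234.2 × exp(−550/3070.0) = 13,234.2 × 0.83598 = 11,063.5 kg.
Total propellant = m₀ − m_final = 29300 − 11,063.5 = 18,236.5 kg.

total propellant consumed ≈ 18200 kg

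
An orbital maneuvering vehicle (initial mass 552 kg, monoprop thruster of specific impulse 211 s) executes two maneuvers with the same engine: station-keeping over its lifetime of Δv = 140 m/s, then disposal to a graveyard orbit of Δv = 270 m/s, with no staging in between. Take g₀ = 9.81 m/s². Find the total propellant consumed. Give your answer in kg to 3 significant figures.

v_e = Isp · g₀ = 211 × 9.81 = 2069.9 m/s.
After the first burn: m = 552 × exp(−140/2069.9) = 552 × 0.93460 = 515.899 kg.
After the second burn: m = 515.899 × exp(−270/2069.9) = 515.899 × 0.87771 = 452.81 kg.
Total propellant = m₀ − m_final = 552 − 452.81 = 99.19 kg.

total propellant consumed ≈ 99.2 kg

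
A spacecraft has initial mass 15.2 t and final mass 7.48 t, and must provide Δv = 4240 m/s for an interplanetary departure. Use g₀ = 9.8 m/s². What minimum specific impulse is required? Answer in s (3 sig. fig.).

Isp ≈ 610 s

ln(m₀/m_f) = ln(15200/7480) = ln(2.032) = 0.7091.
Rocket equation: v_e = Δv / ln(m₀/m_f) = 4240 / 0.7091 = 5979.7 m/s.
Isp = v_e / g₀ = 5979.7 / 9.8 = 610.2 s.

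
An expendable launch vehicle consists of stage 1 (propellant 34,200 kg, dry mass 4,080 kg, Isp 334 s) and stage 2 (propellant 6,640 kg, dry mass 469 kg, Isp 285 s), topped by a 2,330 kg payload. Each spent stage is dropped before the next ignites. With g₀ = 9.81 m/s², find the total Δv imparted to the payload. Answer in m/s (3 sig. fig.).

Ignition mass of stage 1 = 34,200+4,080 + 6,640+469 + 2,330 = 47,719 kg.
Stage 1: m₀ = 47,719 kg, m_f = 47,719 − 34,200 = 13,519 kg; Δv = 334×9.81×ln(3.53) = 3276.5×1.2612 ≈ 4132 m/s.
Stage 2: m₀ = 9,439 kg, m_f = 9,439 − 6,640 = 2,799 kg; Δv = 285×9.81×ln(3.372) = 2795.9×1.2156 ≈ 3399 m/s.
Total Δv = 4132 + 3399 = 7531 m/s.

Δv ≈ 7530 m/s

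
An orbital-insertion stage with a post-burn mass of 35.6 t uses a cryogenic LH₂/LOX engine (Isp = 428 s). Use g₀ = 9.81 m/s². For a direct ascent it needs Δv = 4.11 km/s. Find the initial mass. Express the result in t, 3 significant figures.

initial mass ≈ 94.7 t

v_e = Isp · g₀ = 428 × 9.81 = 4198.7 m/s.
m₀/m_f = exp(Δv / v_e) = exp(4110 / 4198.7) = exp(0.9789) = 2.6615.
m₀ = m_f × 2.6615 = 35.6 × 2.6615 = 94.7494 t.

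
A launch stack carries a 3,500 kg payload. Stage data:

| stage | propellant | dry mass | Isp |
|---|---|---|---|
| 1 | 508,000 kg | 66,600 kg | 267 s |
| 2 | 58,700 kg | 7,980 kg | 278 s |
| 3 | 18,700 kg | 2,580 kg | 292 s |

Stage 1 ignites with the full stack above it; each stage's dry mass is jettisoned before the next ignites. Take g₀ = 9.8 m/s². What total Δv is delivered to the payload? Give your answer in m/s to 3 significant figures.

Δv ≈ 10600 m/s

Ignition mass of stage 1 = 508,000+66,600 + 58,700+7,980 + 18,700+2,580 + 3,500 = 666,060 kg.
Stage 1: m₀ = 666,060 kg, m_f = 666,060 − 508,000 = 158,060 kg; Δv = 267×9.8×ln(4.214) = 2616.6×1.4384 ≈ 3764 m/s.
Stage 2: m₀ = 91,460 kg, m_f = 91,460 − 58,700 = 32,760 kg; Δv = 278×9.8×ln(2.792) = 2724.4×1.0267 ≈ 2797 m/s.
Stage 3: m₀ = 24,780 kg, m_f = 24,780 − 18,700 = 6,080 kg; Δv = 292×9.8×ln(4.076) = 2861.6×1.4050 ≈ 4021 m/s.
Total Δv = 3764 + 2797 + 4021 = 10582 m/s.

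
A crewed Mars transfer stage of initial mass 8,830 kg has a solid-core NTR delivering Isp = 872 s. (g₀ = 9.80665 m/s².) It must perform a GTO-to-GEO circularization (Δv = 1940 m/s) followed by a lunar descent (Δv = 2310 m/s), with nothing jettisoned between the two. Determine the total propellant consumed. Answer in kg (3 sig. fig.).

v_e = Isp · g₀ = 872 × 9.80665 = 8551.4 m/s.
After the first burn: m = 8830 × exp(−1940/8551.4) = 8830 × 0.79703 = 7,037.77 kg.
After the second burn: m = 7,037.77 × exp(−2310/8551.4) = 7,037.77 × 0.76328 = 5,371.79 kg.
Total propellant = m₀ − m_final = 8830 − 5,371.79 = 3,458.21 kg.

total propellant consumed ≈ 3460 kg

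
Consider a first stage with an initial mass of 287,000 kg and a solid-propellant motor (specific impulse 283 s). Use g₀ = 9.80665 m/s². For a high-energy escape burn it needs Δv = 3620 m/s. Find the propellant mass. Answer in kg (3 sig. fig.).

v_e = Isp · g₀ = 283 × 9.80665 = 2775.3 m/s.
From the ideal rocket equation, m₀/m_f = exp(Δv / v_e) = exp(3620 / 2775.3) = exp(1.3044) = 3.6854.
m_f = 287,000 / 3.6854 = 77,874.9 kg, so propellant = m₀ − m_f = 287,000 − 77,874.9 = 209,125.1 kg.

propellant mass ≈ 209000 kg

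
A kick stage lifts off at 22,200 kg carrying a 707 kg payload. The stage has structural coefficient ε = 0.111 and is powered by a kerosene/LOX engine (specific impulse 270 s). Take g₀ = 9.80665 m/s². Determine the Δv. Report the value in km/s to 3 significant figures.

Δv ≈ 5.22 km/s

Stage wet mass = m₀ − payload = 22,200 − 707 = 21,493 kg.
Stage dry mass = ε × stage wet mass = 0.111 × 21,493 = 2,385.72 kg.
Burnout mass m_f = stage dry + payload = 2,385.72 + 707 = 3,092.72 kg.
v_e = Isp · g₀ = 270 × 9.80665 = 2647.8 m/s.
Δv = v_e · ln(22,200/3,092.72) = 2647.8 × ln(7.178) = 2647.8 × 1.9710 ≈ 5219 m/s.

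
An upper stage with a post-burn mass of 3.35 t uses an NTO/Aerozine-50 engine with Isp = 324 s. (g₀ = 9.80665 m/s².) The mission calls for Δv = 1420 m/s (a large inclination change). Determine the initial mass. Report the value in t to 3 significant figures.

v_e = Isp · g₀ = 324 × 9.80665 = 3177.4 m/s.
m₀/m_f = exp(Δv / v_e) = exp(1420 / 3177.4) = exp(0.4469) = 1.5635.
m₀ = m_f × 1.5635 = 3.35 × 1.5635 = 5.23773 t.

initial mass ≈ 5.24 t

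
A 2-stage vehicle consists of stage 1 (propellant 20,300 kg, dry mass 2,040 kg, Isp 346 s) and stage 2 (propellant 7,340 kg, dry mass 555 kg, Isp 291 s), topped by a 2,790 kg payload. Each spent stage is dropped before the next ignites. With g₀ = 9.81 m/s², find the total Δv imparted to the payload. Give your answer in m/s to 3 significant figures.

Δv ≈ 6550 m/s

Ignition mass of stage 1 = 20,300+2,040 + 7,340+555 + 2,790 = 33,025 kg.
Stage 1: m₀ = 33,025 kg, m_f = 33,025 − 20,300 = 12,725 kg; Δv = 346×9.81×ln(2.595) = 3394.3×0.9537 ≈ 3237 m/s.
Stage 2: m₀ = 10,685 kg, m_f = 10,685 − 7,340 = 3,345 kg; Δv = 291×9.81×ln(3.194) = 2854.7×1.1614 ≈ 3315 m/s.
Total Δv = 3237 + 3315 = 6552 m/s.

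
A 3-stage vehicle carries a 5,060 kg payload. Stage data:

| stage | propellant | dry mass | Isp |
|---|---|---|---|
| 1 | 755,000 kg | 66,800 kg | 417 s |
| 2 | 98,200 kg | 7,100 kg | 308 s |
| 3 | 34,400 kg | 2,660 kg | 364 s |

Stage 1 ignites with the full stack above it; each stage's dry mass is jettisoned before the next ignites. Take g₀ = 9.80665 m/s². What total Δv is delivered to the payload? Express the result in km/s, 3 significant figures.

Ignition mass of stage 1 = 755,000+66,800 + 98,200+7,100 + 34,400+2,660 + 5,060 = 969,220 kg.
Stage 1: m₀ = 969,220 kg, m_f = 969,220 − 755,000 = 214,220 kg; Δv = 417×9.80665×ln(4.524) = 4089.4×1.5095 ≈ 6173 m/s.
Stage 2: m₀ = 147,420 kg, m_f = 147,420 − 98,200 = 49,220 kg; Δv = 308×9.80665×ln(2.995) = 3020.4×1.0970 ≈ 3313 m/s.
Stage 3: m₀ = 42,120 kg, m_f = 42,120 − 34,400 = 7,720 kg; Δv = 364×9.80665×ln(5.456) = 3569.6×1.6967 ≈ 6057 m/s.
Total Δv = 6173 + 3313 + 6057 = 15543 m/s.

Δv ≈ 15.5 km/s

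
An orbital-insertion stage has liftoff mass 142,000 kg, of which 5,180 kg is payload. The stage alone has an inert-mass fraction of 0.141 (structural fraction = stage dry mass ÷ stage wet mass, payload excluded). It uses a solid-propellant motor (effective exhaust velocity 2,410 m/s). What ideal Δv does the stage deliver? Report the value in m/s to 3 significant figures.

Stage wet mass = m₀ − payload = 142,000 − 5,180 = 136,820 kg.
Stage dry mass = ε × stage wet mass = 0.141 × 136,820 = 19,291.6 kg.
Burnout mass m_f = stage dry + payload = 19,291.6 + 5,180 = 24,471.6 kg.
Using Δv = v_e ln(m₀/m_f): Δv = v_e · ln(142,000/24,471.6) = 2410.0 × ln(5.803) = 2410.0 × 1.7583 ≈ 4238 m/s.

Δv ≈ 4240 m/s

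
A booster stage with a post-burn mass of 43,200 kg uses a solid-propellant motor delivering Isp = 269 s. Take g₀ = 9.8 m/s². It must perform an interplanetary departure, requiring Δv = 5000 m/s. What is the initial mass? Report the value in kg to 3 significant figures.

v_e = Isp · g₀ = 269 × 9.8 = 2636.2 m/s.
Using Δv = v_e ln(m₀/m_f): m₀/m_f = exp(Δv / v_e) = exp(5000 / 2636.2) = exp(1.8967) = 6.6637.
m₀ = m_f × 6.6637 = 43,200 × 6.6637 = 287,872 kg.

initial mass ≈ 288000 kg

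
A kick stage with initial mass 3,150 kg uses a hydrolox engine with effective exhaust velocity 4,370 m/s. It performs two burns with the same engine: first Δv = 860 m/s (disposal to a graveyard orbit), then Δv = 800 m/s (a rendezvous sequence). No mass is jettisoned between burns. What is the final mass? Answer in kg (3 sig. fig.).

final mass ≈ 2150 kg

After the first burn: m = 3150 × exp(−860/4370.0) = 3150 × 0.82136 = 2,587.28 kg.
After the second burn: m = 2,587.28 × exp(−800/4370.0) = 2,587.28 × 0.83271 = 2,154.45 kg.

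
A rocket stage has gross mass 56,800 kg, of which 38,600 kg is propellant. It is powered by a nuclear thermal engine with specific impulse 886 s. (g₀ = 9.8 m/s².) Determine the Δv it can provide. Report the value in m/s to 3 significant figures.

Δv ≈ 9880 m/s

v_e = Isp · g₀ = 886 × 9.8 = 8682.8 m/s.
m_f = m₀ − m_prop = 56,800 − 38,600 = 18,200 kg.
Δv = v_e · ln(m₀/m_f) = 8682.8 × ln(3.121) = 8682.8 × 1.1381 ≈ 9882.0 m/s.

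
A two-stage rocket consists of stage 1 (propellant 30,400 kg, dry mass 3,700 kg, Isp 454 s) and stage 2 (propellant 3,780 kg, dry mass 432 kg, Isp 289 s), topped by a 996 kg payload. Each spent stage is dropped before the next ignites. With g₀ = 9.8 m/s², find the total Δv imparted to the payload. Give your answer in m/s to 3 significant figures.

Ignition mass of stage 1 = 30,400+3,700 + 3,780+432 + 996 = 39,308 kg.
Stage 1: m₀ = 39,308 kg, m_f = 39,308 − 30,400 = 8,908 kg; Δv = 454×9.8×ln(4.413) = 4449.2×1.4845 ≈ 6605 m/s.
Stage 2: m₀ = 5,208 kg, m_f = 5,208 − 3,780 = 1,428 kg; Δv = 289×9.8×ln(3.647) = 2832.2×1.2939 ≈ 3665 m/s.
Total Δv = 6605 + 3665 = 10270 m/s.

Δv ≈ 10300 m/s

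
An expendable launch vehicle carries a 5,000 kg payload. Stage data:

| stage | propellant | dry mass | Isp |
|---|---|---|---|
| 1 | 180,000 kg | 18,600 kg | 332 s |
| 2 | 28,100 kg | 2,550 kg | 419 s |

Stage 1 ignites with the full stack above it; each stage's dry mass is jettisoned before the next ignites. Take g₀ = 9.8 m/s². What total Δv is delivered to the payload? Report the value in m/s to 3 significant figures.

Δv ≈ 11100 m/s

Ignition mass of stage 1 = 180,000+18,600 + 28,100+2,550 + 5,000 = 234,250 kg.
Stage 1: m₀ = 234,250 kg, m_f = 234,250 − 180,000 = 54,250 kg; Δv = 332×9.8×ln(4.318) = 3253.6×1.4628 ≈ 4759 m/s.
Stage 2: m₀ = 35,650 kg, m_f = 35,650 − 28,100 = 7,550 kg; Δv = 419×9.8×ln(4.722) = 4106.2×1.5522 ≈ 6374 m/s.
Total Δv = 4759 + 6374 = 11133 m/s.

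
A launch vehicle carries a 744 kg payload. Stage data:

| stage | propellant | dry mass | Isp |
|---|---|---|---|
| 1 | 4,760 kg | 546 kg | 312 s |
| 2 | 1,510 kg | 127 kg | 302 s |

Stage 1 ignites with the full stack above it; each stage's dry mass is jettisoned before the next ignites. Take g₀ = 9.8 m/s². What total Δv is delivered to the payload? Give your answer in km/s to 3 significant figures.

Ignition mass of stage 1 = 4,760+546 + 1,510+127 + 744 = 7,687 kg.
Stage 1: m₀ = 7,687 kg, m_f = 7,687 − 4,760 = 2,927 kg; Δv = 312×9.8×ln(2.626) = 3057.6×0.9656 ≈ 2952 m/s.
Stage 2: m₀ = 2,381 kg, m_f = 2,381 − 1,510 = 871 kg; Δv = 302×9.8×ln(2.734) = 2959.6×1.0056 ≈ 2976 m/s.
Total Δv = 2952 + 2976 = 5928 m/s.

Δv ≈ 5.93 km/s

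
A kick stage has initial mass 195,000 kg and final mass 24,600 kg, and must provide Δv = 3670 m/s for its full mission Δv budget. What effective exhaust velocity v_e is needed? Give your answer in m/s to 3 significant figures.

ln(m₀/m_f) = ln(195000/24600) = ln(7.927) = 2.0703.
Using Δv = v_e ln(m₀/m_f): v_e = Δv / ln(m₀/m_f) = 3670 / 2.0703 = 1772.7 m/s.

v_e ≈ 1770 m/s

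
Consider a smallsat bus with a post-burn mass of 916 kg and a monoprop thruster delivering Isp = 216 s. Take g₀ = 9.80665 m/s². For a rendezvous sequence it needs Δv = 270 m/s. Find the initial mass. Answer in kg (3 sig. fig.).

v_e = Isp · g₀ = 216 × 9.80665 = 2118.2 m/s.
m₀/m_f = exp(Δv / v_e) = exp(270 / 2118.2) = exp(0.1275) = 1.1359.
m₀ = m_f × 1.1359 = 916 × 1.1359 = 1,040.48 kg.

initial mass ≈ 1040 kg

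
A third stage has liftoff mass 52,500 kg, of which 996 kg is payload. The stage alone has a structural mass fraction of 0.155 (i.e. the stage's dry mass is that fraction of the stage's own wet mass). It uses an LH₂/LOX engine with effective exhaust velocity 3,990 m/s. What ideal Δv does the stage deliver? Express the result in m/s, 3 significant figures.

Stage wet mass = m₀ − payload = 52,500 − 996 = 51,504 kg.
Stage dry mass = ε × stage wet mass = 0.155 × 51,504 = 7,983.12 kg.
Burnout mass m_f = stage dry + payload = 7,983.12 + 996 = 8,979.12 kg.
Δv = v_e · ln(52,500/8,979.12) = 3990.0 × ln(5.847) = 3990.0 × 1.7659 ≈ 7046 m/s.

Δv ≈ 7050 m/s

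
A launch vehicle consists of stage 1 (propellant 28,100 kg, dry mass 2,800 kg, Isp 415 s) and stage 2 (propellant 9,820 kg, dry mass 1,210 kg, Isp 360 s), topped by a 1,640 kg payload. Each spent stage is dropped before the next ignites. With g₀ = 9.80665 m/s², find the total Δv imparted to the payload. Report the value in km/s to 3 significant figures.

Ignition mass of stage 1 = 28,100+2,800 + 9,820+1,210 + 1,640 = 43,570 kg.
Stage 1: m₀ = 43,570 kg, m_f = 43,570 − 28,100 = 15,470 kg; Δv = 415×9.80665×ln(2.816) = 4069.8×1.0355 ≈ 4214 m/s.
Stage 2: m₀ = 12,670 kg, m_f = 12,670 − 9,820 = 2,850 kg; Δv = 360×9.80665×ln(4.446) = 3530.4×1.4919 ≈ 5267 m/s.
Total Δv = 4214 + 5267 = 9481 m/s.

Δv ≈ 9.48 km/s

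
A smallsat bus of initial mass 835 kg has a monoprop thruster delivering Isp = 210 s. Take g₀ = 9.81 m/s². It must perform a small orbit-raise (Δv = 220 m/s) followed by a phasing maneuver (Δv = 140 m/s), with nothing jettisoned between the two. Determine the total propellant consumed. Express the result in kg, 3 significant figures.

total propellant consumed ≈ 134 kg

v_e = Isp · g₀ = 210 × 9.81 = 2060.1 m/s.
After the first burn: m = 835 × exp(−220/2060.1) = 835 × 0.89871 = 750.423 kg.
After the second burn: m = 750.423 × exp(−140/2060.1) = 750.423 × 0.93430 = 701.12 kg.
Total propellant = m₀ − m_final = 835 − 701.12 = 133.88 kg.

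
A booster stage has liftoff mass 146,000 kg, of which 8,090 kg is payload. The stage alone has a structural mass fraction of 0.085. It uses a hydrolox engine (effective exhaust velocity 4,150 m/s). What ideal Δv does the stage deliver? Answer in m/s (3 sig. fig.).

Δv ≈ 8290 m/s

Stage wet mass = m₀ − payload = 146,000 − 8,090 = 137,910 kg.
Stage dry mass = ε × stage wet mass = 0.085 × 137,910 = 11,722.4 kg.
Burnout mass m_f = stage dry + payload = 11,722.4 + 8,090 = 19,812.4 kg.
Δv = v_e · ln(146,000/19,812.4) = 4150.0 × ln(7.369) = 4150.0 × 1.9973 ≈ 8289 m/s.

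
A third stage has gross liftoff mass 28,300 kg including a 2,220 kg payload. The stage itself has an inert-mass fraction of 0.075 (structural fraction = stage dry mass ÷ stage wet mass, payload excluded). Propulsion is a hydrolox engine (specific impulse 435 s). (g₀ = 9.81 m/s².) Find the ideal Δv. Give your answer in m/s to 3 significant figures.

Δv ≈ 8170 m/s

Stage wet mass = m₀ − payload = 28,300 − 2,220 = 26,080 kg.
Stage dry mass = ε × stage wet mass = 0.075 × 26,080 = 1,956 kg.
Burnout mass m_f = stage dry + payload = 1,956 + 2,220 = 4,176 kg.
v_e = Isp · g₀ = 435 × 9.81 = 4267.4 m/s.
Δv = v_e · ln(28,300/4,176) = 4267.4 × ln(6.777) = 4267.4 × 1.9135 ≈ 8166 m/s.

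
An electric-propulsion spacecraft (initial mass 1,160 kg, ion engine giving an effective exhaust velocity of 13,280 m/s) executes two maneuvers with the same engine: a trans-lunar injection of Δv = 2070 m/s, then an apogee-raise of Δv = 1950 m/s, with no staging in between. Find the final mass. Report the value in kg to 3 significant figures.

final mass ≈ 857 kg

After the first burn: m = 1160 × exp(−2070/13280.0) = 1160 × 0.85567 = 992.577 kg.
After the second burn: m = 992.577 × exp(−1950/13280.0) = 992.577 × 0.86343 = 857.021 kg.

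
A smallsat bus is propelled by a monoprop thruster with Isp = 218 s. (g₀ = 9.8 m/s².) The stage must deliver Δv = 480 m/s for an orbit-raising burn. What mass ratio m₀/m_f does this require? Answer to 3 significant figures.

v_e = Isp · g₀ = 218 × 9.8 = 2136.4 m/s.
Rocket equation: m₀/m_f = exp(Δv / v_e) = exp(480 / 2136.4) = exp(0.2247) = 1.2519.

mass ratio ≈ 1.25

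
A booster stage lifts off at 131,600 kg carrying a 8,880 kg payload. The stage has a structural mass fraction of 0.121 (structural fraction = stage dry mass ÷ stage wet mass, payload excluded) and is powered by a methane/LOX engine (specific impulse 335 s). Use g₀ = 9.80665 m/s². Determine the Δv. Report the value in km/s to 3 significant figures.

Stage wet mass = m₀ − payload = 131,600 − 8,880 = 122,720 kg.
Stage dry mass = ε × stage wet mass = 0.121 × 122,720 = 14,849.1 kg.
Burnout mass m_f = stage dry + payload = 14,849.1 + 8,880 = 23,729.1 kg.
v_e = Isp · g₀ = 335 × 9.80665 = 3285.2 m/s.
Δv = v_e · ln(131,600/23,729.1) = 3285.2 × ln(5.546) = 3285.2 × 1.7131 ≈ 5628 m/s.

Δv ≈ 5.63 km/s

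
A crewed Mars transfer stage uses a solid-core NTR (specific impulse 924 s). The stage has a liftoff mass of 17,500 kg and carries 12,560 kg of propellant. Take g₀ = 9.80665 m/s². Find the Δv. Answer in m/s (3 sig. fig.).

Δv ≈ 11500 m/s

v_e = Isp · g₀ = 924 × 9.80665 = 9061.3 m/s.
m_f = m₀ − m_prop = 17,500 − 12,560 = 4,940 kg.
Δv = v_e · ln(m₀/m_f) = 9061.3 × ln(3.543) = 9061.3 × 1.2648 ≈ 11461.1 m/s.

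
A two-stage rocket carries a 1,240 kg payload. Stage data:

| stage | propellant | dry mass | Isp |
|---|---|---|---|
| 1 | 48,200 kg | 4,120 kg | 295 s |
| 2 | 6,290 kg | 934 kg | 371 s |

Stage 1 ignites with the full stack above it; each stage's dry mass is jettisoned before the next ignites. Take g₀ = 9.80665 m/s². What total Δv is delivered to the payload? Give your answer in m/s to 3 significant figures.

Ignition mass of stage 1 = 48,200+4,120 + 6,290+934 + 1,240 = 60,784 kg.
Stage 1: m₀ = 60,784 kg, m_f = 60,784 − 48,200 = 12,584 kg; Δv = 295×9.80665×ln(4.83) = 2893.0×1.5749 ≈ 4556 m/s.
Stage 2: m₀ = 8,464 kg, m_f = 8,464 − 6,290 = 2,174 kg; Δv = 371×9.80665×ln(3.893) = 3638.3×1.3593 ≈ 4945 m/s.
Total Δv = 4556 + 4945 = 9501 m/s.

Δv ≈ 9500 m/s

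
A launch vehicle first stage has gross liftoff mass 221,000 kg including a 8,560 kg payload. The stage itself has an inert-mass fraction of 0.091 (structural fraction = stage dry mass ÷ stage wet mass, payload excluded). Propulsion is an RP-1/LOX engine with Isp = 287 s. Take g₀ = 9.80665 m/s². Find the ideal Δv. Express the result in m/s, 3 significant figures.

Stage wet mass = m₀ − payload = 221,000 − 8,560 = 212,440 kg.
Stage dry mass = ε × stage wet mass = 0.091 × 212,440 = 19,332 kg.
Burnout mass m_f = stage dry + payload = 19,332 + 8,560 = 27,892 kg.
v_e = Isp · g₀ = 287 × 9.80665 = 2814.5 m/s.
From the ideal rocket equation, Δv = v_e · ln(221,000/27,892) = 2814.5 × ln(7.923) = 2814.5 × 2.0698 ≈ 5826 m/s.

Δv ≈ 5830 m/s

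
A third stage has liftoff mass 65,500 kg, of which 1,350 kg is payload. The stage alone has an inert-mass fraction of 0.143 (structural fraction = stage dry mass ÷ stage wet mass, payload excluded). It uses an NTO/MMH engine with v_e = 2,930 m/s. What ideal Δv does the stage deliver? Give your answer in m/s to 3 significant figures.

Δv ≈ 5360 m/s

Stage wet mass = m₀ − payload = 65,500 − 1,350 = 64,150 kg.
Stage dry mass = ε × stage wet mass = 0.143 × 64,150 = 9,173.45 kg.
Burnout mass m_f = stage dry + payload = 9,173.45 + 1,350 = 10,523.45 kg.
From the ideal rocket equation, Δv = v_e · ln(65,500/10,523.45) = 2930.0 × ln(6.224) = 2930.0 × 1.8284 ≈ 5357 m/s.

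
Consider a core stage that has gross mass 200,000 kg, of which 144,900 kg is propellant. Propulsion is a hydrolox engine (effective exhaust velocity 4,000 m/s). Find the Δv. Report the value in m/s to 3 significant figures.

m_f = m₀ − m_prop = 200,000 − 144,900 = 55,100 kg.
From the ideal rocket equation, Δv = v_e · ln(m₀/m_f) = 4000.0 × ln(3.63) = 4000.0 × 1.2892 ≈ 5156.7 m/s.

Δv ≈ 5160 m/s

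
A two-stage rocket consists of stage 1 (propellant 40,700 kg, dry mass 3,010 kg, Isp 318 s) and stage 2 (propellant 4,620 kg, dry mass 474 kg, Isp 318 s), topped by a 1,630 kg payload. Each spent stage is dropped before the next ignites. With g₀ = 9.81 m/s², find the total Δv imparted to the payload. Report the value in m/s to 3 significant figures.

Δv ≈ 8760 m/s

Ignition mass of stage 1 = 40,700+3,010 + 4,620+474 + 1,630 = 50,434 kg.
Stage 1: m₀ = 50,434 kg, m_f = 50,434 − 40,700 = 9,734 kg; Δv = 318×9.81×ln(5.181) = 3119.6×1.6450 ≈ 5132 m/s.
Stage 2: m₀ = 6,724 kg, m_f = 6,724 − 4,620 = 2,104 kg; Δv = 318×9.81×ln(3.196) = 3119.6×1.1618 ≈ 3624 m/s.
Total Δv = 5132 + 3624 = 8756 m/s.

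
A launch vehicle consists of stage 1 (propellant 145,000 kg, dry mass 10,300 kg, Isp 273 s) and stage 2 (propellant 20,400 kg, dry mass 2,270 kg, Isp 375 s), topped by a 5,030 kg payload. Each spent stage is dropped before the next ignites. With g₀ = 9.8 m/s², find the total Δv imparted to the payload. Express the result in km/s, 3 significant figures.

Ignition mass of stage 1 = 145,000+10,300 + 20,400+2,270 + 5,030 = 183,000 kg.
Stage 1: m₀ = 183,000 kg, m_f = 183,000 − 145,000 = 38,000 kg; Δv = 273×9.8×ln(4.816) = 2675.4×1.5719 ≈ 4205 m/s.
Stage 2: m₀ = 27,700 kg, m_f = 27,700 − 20,400 = 7,300 kg; Δv = 375×9.8×ln(3.795) = 3675.0×1.3336 ≈ 4901 m/s.
Total Δv = 4205 + 4901 = 9106 m/s.

Δv ≈ 9.11 km/s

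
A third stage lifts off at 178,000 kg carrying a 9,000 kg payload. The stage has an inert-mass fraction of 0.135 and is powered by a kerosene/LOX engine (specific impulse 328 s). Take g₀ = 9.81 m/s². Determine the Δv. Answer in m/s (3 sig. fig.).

Stage wet mass = m₀ − payload = 178,000 − 9,000 = 169,000 kg.
Stage dry mass = ε × stage wet mass = 0.135 × 169,000 = 22,815 kg.
Burnout mass m_f = stage dry + payload = 22,815 + 9,000 = 31,815 kg.
v_e = Isp · g₀ = 328 × 9.81 = 3217.7 m/s.
Rocket equation: Δv = v_e · ln(178,000/31,815) = 3217.7 × ln(5.595) = 3217.7 × 1.7218 ≈ 5540 m/s.

Δv ≈ 5540 m/s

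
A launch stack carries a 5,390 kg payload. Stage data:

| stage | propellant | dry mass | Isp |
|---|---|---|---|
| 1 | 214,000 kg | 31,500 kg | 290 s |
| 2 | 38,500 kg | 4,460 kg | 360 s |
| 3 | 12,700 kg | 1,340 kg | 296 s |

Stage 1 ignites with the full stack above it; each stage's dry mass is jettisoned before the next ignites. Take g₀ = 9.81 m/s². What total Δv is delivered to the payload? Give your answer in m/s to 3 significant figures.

Ignition mass of stage 1 = 214,000+31,500 + 38,500+4,460 + 12,700+1,340 + 5,390 = 307,890 kg.
Stage 1: m₀ = 307,890 kg, m_f = 307,890 − 214,000 = 93,890 kg; Δv = 290×9.81×ln(3.279) = 2844.9×1.1876 ≈ 3379 m/s.
Stage 2: m₀ = 62,390 kg, m_f = 62,390 − 38,500 = 23,890 kg; Δv = 360×9.81×ln(2.612) = 3531.6×0.9599 ≈ 3390 m/s.
Stage 3: m₀ = 19,430 kg, m_f = 19,430 − 12,700 = 6,730 kg; Δv = 296×9.81×ln(2.887) = 2903.8×1.0602 ≈ 3079 m/s.
Total Δv = 3379 + 3390 + 3079 = 9848 m/s.

Δv ≈ 9850 m/s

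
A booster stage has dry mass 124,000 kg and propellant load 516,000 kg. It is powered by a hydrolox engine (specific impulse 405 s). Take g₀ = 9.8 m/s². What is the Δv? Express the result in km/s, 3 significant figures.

v_e = Isp · g₀ = 405 × 9.8 = 3969.0 m/s.
m₀ = m_dry + m_prop = 124,000 + 516,000 = 640,000 kg.
By the Tsiolkovsky rocket equation, Δv = v_e · ln(m₀/m_f) = 3969.0 × ln(5.161) = 3969.0 × 1.6412 ≈ 6513.9 m/s.

Δv ≈ 6.51 km/s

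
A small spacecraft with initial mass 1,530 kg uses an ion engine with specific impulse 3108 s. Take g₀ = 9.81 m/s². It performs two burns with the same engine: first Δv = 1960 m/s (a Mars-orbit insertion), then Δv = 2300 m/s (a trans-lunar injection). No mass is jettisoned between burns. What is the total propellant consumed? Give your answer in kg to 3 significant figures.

v_e = Isp · g₀ = 3108 × 9.81 = 30489.5 m/s.
After the first burn: m = 1530 × exp(−1960/30489.5) = 1530 × 0.93774 = 1,434.74 kg.
After the second burn: m = 1,434.74 × exp(−2300/30489.5) = 1,434.74 × 0.92734 = 1,330.49 kg.
Total propellant = m₀ − m_final = 1530 − 1,330.49 = 199.51 kg.

total propellant consumed ≈ 200 kg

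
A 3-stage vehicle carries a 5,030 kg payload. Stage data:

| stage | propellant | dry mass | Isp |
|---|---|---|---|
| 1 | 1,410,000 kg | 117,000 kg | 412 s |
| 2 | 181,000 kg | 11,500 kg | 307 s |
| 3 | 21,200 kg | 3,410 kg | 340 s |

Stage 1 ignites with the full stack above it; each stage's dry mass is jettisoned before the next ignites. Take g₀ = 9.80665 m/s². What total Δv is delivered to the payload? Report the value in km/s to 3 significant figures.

Ignition mass of stage 1 = 1,410,000+117,000 + 181,000+11,500 + 21,200+3,410 + 5,030 = 1,749,140 kg.
Stage 1: m₀ = 1,749,140 kg, m_f = 1,749,140 − 1,410,000 = 339,140 kg; Δv = 412×9.80665×ln(5.158) = 4040.3×1.6405 ≈ 6628 m/s.
Stage 2: m₀ = 222,140 kg, m_f = 222,140 − 181,000 = 41,140 kg; Δv = 307×9.80665×ln(5.4) = 3010.6×1.6863 ≈ 5077 m/s.
Stage 3: m₀ = 29,640 kg, m_f = 29,640 − 21,200 = 8,440 kg; Δv = 340×9.80665×ln(3.512) = 3334.3×1.2561 ≈ 4188 m/s.
Total Δv = 6628 + 5077 + 4188 = 15893 m/s.

Δv ≈ 15.9 km/s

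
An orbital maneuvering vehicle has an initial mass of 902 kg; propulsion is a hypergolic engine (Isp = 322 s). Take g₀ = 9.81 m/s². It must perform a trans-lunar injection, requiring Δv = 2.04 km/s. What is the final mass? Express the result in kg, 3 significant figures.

final mass ≈ 473 kg

v_e = Isp · g₀ = 322 × 9.81 = 3158.8 m/s.
Rocket equation: m₀/m_f = exp(Δv / v_e) = exp(2040 / 3158.8) = exp(0.6458) = 1.9075.
m_f = m₀ / 1.9075 = 902 / 1.9075 = 472.87 kg.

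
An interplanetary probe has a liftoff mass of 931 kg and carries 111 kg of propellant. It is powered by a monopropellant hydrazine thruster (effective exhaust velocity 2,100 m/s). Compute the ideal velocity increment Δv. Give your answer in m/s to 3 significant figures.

Δv ≈ 267 m/s

m_f = m₀ − m_prop = 931 − 111 = 820 kg.
By the Tsiolkovsky rocket equation, Δv = v_e · ln(m₀/m_f) = 2100.0 × ln(1.135) = 2100.0 × 0.1270 ≈ 266.6 m/s.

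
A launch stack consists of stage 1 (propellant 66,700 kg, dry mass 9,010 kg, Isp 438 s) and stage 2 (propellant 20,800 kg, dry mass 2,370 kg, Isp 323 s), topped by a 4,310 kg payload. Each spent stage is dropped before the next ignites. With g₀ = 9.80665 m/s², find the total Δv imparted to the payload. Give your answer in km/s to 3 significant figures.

Δv ≈ 8.95 km/s

Ignition mass of stage 1 = 66,700+9,010 + 20,800+2,370 + 4,310 = 103,190 kg.
Stage 1: m₀ = 103,190 kg, m_f = 103,190 − 66,700 = 36,490 kg; Δv = 438×9.80665×ln(2.828) = 4295.3×1.0395 ≈ 4465 m/s.
Stage 2: m₀ = 27,480 kg, m_f = 27,480 − 20,800 = 6,680 kg; Δv = 323×9.80665×ln(4.114) = 3167.5×1.4143 ≈ 4480 m/s.
Total Δv = 4465 + 4480 = 8945 m/s.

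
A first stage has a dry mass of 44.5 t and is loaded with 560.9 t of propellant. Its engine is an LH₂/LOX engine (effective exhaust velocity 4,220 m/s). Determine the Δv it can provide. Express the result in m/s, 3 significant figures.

m₀ = m_dry + m_prop = 44.5 + 560.9 = 605.4 t.
From the ideal rocket equation, Δv = v_e · ln(m₀/m_f) = 4220.0 × ln(13.6) = 4220.0 × 2.6104 ≈ 11015.9 m/s.

Δv ≈ 11000 m/s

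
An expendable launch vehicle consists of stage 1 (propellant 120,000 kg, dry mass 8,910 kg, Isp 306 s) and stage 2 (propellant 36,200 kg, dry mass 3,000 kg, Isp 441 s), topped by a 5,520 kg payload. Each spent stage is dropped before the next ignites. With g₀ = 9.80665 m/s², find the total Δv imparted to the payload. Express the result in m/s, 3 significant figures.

Ignition mass of stage 1 = 120,000+8,910 + 36,200+3,000 + 5,520 = 173,630 kg.
Stage 1: m₀ = 173,630 kg, m_f = 173,630 − 120,000 = 53,630 kg; Δv = 306×9.80665×ln(3.238) = 3000.8×1.1748 ≈ 3525 m/s.
Stage 2: m₀ = 44,720 kg, m_f = 44,720 − 36,200 = 8,520 kg; Δv = 441×9.80665×ln(5.249) = 4324.7×1.6580 ≈ 7170 m/s.
Total Δv = 3525 + 7170 = 10695 m/s.

Δv ≈ 10700 m/s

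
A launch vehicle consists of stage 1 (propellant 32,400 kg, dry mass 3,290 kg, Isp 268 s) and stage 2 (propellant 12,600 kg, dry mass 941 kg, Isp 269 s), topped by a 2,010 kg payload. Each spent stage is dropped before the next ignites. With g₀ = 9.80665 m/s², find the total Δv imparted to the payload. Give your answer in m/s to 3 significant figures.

Δv ≈ 7010 m/s

Ignition mass of stage 1 = 32,400+3,290 + 12,600+941 + 2,010 = 51,241 kg.
Stage 1: m₀ = 51,241 kg, m_f = 51,241 − 32,400 = 18,841 kg; Δv = 268×9.80665×ln(2.72) = 2628.2×1.0005 ≈ 2630 m/s.
Stage 2: m₀ = 15,551 kg, m_f = 15,551 − 12,600 = 2,951 kg; Δv = 269×9.80665×ln(5.27) = 2638.0×1.6620 ≈ 4384 m/s.
Total Δv = 2630 + 4384 = 7014 m/s.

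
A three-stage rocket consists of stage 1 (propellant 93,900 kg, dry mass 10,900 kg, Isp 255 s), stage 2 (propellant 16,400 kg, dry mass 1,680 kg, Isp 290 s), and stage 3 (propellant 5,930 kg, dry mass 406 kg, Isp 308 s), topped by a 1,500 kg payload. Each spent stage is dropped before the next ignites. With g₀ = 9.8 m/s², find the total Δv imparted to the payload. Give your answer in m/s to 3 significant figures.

Ignition mass of stage 1 = 93,900+10,900 + 16,400+1,680 + 5,930+406 + 1,500 = 130,716 kg.
Stage 1: m₀ = 130,716 kg, m_f = 130,716 − 93,900 = 36,816 kg; Δv = 255×9.8×ln(3.551) = 2499.0×1.2671 ≈ 3166 m/s.
Stage 2: m₀ = 25,916 kg, m_f = 25,916 − 16,400 = 9,516 kg; Δv = 290×9.8×ln(2.723) = 2842.0×1.0019 ≈ 2847 m/s.
Stage 3: m₀ = 7,836 kg, m_f = 7,836 − 5,930 = 1,906 kg; Δv = 308×9.8×ln(4.111) = 3018.4×1.4137 ≈ 4267 m/s.
Total Δv = 3166 + 2847 + 4267 = 10280 m/s.

Δv ≈ 10300 m/s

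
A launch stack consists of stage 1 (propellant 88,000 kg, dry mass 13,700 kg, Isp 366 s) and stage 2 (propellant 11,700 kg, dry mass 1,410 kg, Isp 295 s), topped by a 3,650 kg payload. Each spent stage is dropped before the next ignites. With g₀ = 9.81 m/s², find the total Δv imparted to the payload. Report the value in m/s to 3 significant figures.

Δv ≈ 8340 m/s

Ignition mass of stage 1 = 88,000+13,700 + 11,700+1,410 + 3,650 = 118,460 kg.
Stage 1: m₀ = 118,460 kg, m_f = 118,460 − 88,000 = 30,460 kg; Δv = 366×9.81×ln(3.889) = 3590.5×1.3582 ≈ 4876 m/s.
Stage 2: m₀ = 16,760 kg, m_f = 16,760 − 11,700 = 5,060 kg; Δv = 295×9.81×ln(3.312) = 2894.0×1.1976 ≈ 3466 m/s.
Total Δv = 4876 + 3466 = 8342 m/s.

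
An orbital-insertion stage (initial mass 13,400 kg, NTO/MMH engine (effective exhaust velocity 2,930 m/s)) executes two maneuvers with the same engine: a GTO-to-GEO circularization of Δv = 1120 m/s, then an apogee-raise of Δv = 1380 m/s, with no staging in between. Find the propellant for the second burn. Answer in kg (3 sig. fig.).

After the first burn: m = 13400 × exp(−1120/2930.0) = 13400 × 0.68232 = 9,143.09 kg.
After the second burn: m = 9,143.09 × exp(−1380/2930.0) = 9,143.09 × 0.62438 = 5,708.76 kg.
Second-burn propellant = 9,143.09 − 5,708.76 = 3,434.33 kg.

propellant for the second burn ≈ 3430 kg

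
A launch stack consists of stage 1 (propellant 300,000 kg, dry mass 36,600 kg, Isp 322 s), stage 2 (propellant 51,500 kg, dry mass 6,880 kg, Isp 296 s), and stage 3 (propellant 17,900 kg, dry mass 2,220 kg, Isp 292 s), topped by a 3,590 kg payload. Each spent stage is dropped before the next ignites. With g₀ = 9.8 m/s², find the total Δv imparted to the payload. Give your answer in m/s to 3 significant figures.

Ignition mass of stage 1 = 300,000+36,600 + 51,500+6,880 + 17,900+2,220 + 3,590 = 418,690 kg.
Stage 1: m₀ = 418,690 kg, m_f = 418,690 − 300,000 = 118,690 kg; Δv = 322×9.8×ln(3.528) = 3155.6×1.2606 ≈ 3978 m/s.
Stage 2: m₀ = 82,090 kg, m_f = 82,090 − 51,500 = 30,590 kg; Δv = 296×9.8×ln(2.684) = 2900.8×0.9871 ≈ 2864 m/s.
Stage 3: m₀ = 23,710 kg, m_f = 23,710 − 17,900 = 5,810 kg; Δv = 292×9.8×ln(4.081) = 2861.6×1.4063 ≈ 4024 m/s.
Total Δv = 3978 + 2864 + 4024 = 10866 m/s.

Δv ≈ 10900 m/s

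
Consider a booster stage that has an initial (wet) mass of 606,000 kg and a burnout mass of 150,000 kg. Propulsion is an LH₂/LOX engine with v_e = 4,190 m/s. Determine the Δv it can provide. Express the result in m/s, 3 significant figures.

Δv ≈ 5850 m/s

Δv = v_e · ln(m₀/m_f) = 4190.0 × ln(4.04) = 4190.0 × 1.3962 ≈ 5850.3 m/s.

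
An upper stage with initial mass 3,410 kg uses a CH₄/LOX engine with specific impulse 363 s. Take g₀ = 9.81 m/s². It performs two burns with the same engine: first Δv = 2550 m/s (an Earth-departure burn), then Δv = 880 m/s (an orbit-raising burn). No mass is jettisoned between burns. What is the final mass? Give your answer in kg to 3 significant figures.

v_e = Isp · g₀ = 363 × 9.81 = 3561.0 m/s.
After the first burn: m = 3410 × exp(−2550/3561.0) = 3410 × 0.48866 = 1,666.33 kg.
After the second burn: m = 1,666.33 × exp(−880/3561.0) = 1,666.33 × 0.78105 = 1,301.49 kg.

final mass ≈ 1300 kg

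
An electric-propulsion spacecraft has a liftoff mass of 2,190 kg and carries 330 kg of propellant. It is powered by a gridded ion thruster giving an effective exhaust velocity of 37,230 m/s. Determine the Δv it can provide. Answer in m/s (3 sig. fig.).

Δv ≈ 6080 m/s

m_f = m₀ − m_prop = 2,190 − 330 = 1,860 kg.
Rocket equation: Δv = v_e · ln(m₀/m_f) = 37230.0 × ln(1.177) = 37230.0 × 0.1633 ≈ 6080.6 m/s.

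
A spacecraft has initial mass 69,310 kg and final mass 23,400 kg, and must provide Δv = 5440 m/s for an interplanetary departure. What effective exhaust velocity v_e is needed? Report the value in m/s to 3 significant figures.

ln(m₀/m_f) = ln(69310/23400) = ln(2.962) = 1.0859.
v_e = Δv / ln(m₀/m_f) = 5440 / 1.0859 = 5009.9 m/s.

v_e ≈ 5010 m/s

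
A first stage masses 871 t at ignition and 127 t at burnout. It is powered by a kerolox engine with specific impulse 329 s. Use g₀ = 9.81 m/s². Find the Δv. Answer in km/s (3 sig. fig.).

Δv ≈ 6.21 km/s

v_e = Isp · g₀ = 329 × 9.81 = 3227.5 m/s.
Rocket equation: Δv = v_e · ln(m₀/m_f) = 3227.5 × ln(6.858) = 3227.5 × 1.9255 ≈ 6214.4 m/s.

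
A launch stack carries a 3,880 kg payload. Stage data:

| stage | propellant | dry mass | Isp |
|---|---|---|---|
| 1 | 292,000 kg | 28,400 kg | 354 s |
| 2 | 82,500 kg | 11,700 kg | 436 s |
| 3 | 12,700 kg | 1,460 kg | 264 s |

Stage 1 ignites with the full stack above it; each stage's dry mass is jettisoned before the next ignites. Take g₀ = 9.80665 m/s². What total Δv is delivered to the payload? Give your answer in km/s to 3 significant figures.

Δv ≈ 12.7 km/s

Ignition mass of stage 1 = 292,000+28,400 + 82,500+11,700 + 12,700+1,460 + 3,880 = 432,640 kg.
Stage 1: m₀ = 432,640 kg, m_f = 432,640 − 292,000 = 140,640 kg; Δv = 354×9.80665×ln(3.076) = 3471.6×1.1237 ≈ 3901 m/s.
Stage 2: m₀ = 112,240 kg, m_f = 112,240 − 82,500 = 29,740 kg; Δv = 436×9.80665×ln(3.774) = 4275.7×1.3281 ≈ 5679 m/s.
Stage 3: m₀ = 18,040 kg, m_f = 18,040 − 12,700 = 5,340 kg; Δv = 264×9.80665×ln(3.378) = 2589.0×1.2174 ≈ 3152 m/s.
Total Δv = 3901 + 5679 + 3152 = 12732 m/s.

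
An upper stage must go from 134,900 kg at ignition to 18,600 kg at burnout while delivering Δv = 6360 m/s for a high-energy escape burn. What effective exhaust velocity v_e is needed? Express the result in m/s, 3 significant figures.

ln(m₀/m_f) = ln(134900/18600) = ln(7.253) = 1.9814.
v_e = Δv / ln(m₀/m_f) = 6360 / 1.9814 = 3209.9 m/s.

v_e ≈ 3210 m/s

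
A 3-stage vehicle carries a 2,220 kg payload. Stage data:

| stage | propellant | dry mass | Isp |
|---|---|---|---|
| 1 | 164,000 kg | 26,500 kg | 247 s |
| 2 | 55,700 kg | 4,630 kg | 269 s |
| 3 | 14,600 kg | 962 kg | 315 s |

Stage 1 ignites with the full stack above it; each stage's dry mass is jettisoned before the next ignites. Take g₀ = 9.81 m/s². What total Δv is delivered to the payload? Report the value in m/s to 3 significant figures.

Ignition mass of stage 1 = 164,000+26,500 + 55,700+4,630 + 14,600+962 + 2,220 = 268,612 kg.
Stage 1: m₀ = 268,612 kg, m_f = 268,612 − 164,000 = 104,612 kg; Δv = 247×9.81×ln(2.568) = 2423.1×0.9430 ≈ 2285 m/s.
Stage 2: m₀ = 78,112 kg, m_f = 78,112 − 55,700 = 22,412 kg; Δv = 269×9.81×ln(3.485) = 2638.9×1.2485 ≈ 3295 m/s.
Stage 3: m₀ = 17,782 kg, m_f = 17,782 − 14,600 = 3,182 kg; Δv = 315×9.81×ln(5.588) = 3090.2×1.7207 ≈ 5317 m/s.
Total Δv = 2285 + 3295 + 5317 = 10897 m/s.

Δv ≈ 10900 m/s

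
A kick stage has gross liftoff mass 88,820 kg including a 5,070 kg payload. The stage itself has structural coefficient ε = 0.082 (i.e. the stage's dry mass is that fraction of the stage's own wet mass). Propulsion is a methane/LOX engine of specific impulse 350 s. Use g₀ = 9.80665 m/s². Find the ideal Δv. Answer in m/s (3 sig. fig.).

Δv ≈ 6890 m/s

Stage wet mass = m₀ − payload = 88,820 − 5,070 = 83,750 kg.
Stage dry mass = ε × stage wet mass = 0.082 × 83,750 = 6,867.5 kg.
Burnout mass m_f = stage dry + payload = 6,867.5 + 5,070 = 11,937.5 kg.
v_e = Isp · g₀ = 350 × 9.80665 = 3432.3 m/s.
Using Δv = v_e ln(m₀/m_f): Δv = v_e · ln(88,820/11,937.5) = 3432.3 × ln(7.44) = 3432.3 × 2.0069 ≈ 6888 m/s.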